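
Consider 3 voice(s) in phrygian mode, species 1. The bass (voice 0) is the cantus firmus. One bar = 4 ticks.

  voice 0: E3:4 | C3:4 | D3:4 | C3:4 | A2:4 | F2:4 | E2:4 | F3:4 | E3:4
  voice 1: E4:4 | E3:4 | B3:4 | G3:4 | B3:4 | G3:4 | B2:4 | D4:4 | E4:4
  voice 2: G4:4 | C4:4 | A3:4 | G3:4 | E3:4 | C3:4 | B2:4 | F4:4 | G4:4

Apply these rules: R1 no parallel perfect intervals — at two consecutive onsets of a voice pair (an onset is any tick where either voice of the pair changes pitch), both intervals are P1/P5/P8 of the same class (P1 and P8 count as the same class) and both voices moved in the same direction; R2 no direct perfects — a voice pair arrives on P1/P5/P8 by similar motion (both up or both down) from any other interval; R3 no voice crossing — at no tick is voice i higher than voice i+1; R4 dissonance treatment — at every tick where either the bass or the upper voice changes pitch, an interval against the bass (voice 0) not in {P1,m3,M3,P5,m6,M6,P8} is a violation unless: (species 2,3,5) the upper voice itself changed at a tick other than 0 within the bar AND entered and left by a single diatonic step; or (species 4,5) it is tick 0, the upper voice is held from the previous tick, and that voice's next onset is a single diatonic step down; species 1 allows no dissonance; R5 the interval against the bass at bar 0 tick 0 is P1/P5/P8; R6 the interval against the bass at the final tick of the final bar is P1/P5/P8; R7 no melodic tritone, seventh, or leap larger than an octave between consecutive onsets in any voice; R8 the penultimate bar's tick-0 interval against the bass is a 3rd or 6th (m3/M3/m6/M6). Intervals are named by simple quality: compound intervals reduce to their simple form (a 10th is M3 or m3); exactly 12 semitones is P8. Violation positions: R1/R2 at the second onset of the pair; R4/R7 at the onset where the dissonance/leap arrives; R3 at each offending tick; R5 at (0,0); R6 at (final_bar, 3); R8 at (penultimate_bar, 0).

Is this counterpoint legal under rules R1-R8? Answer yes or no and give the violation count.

bar 0: v0=E3 v1=E4 v2=G4 (m3)
bar 1: v0=C3 v1=E3 v2=C4 (P8)
bar 2: v0=D3 v1=B3 v2=A3 (P5)
bar 3: v0=C3 v1=G3 v2=G3 (P5)
bar 4: v0=A2 v1=B3 v2=E3 (P5)
bar 5: v0=F2 v1=G3 v2=C3 (P5)
bar 6: v0=E2 v1=B2 v2=B2 (P5)
bar 7: v0=F3 v1=D4 v2=F4 (P8)
bar 8: v0=E3 v1=E4 v2=G4 (m3)
  R5 @ bar0.0: opens on m3
  R2 @ bar1.0: E3/G4 m3 -> C3/C4 P8 similar
  R3 @ bar2.0: B3 above A3
  R3 @ bar2.1: B3 above A3
  R3 @ bar2.2: B3 above A3
  R3 @ bar2.3: B3 above A3
  R1 @ bar3.0: D3/A3 P5 -> C3/G3 P5 similar
  R2 @ bar3.0: D3/B3 M6 -> C3/G3 P5 similar
  R2 @ bar3.0: B3/A3 M2 -> G3/G3 P1 similar
  R1 @ bar4.0: C3/G3 P5 -> A2/E3 P5 similar
  R3 @ bar4.0: B3 above E3
  R4 @ bar4.0: A2/B3 M2 untreated
  R3 @ bar4.1: B3 above E3
  R3 @ bar4.2: B3 above E3
  R3 @ bar4.3: B3 above E3
  R1 @ bar5.0: A2/E3 P5 -> F2/C3 P5 similar
  R1 @ bar5.0: B3/E3 P5 -> G3/C3 P5 similar
  R3 @ bar5.0: G3 above C3
  R4 @ bar5.0: F2/G3 M2 untreated
  R3 @ bar5.1: G3 above C3
  R3 @ bar5.2: G3 above C3
  R3 @ bar5.3: G3 above C3
  R1 @ bar6.0: F2/C3 P5 -> E2/B2 P5 similar
  R2 @ bar6.0: F2/G3 M2 -> E2/B2 P5 similar
  R2 @ bar6.0: G3/C3 P5 -> B2/B2 P1 similar
  R2 @ bar7.0: E2/B2 P5 -> F3/F4 P8 similar
  R7 @ bar7.0: E2->F3 leap 13st
  R7 @ bar7.0: B2->D4 leap 15st
  R7 @ bar7.0: B2->F4 leap 18st
  R8 @ bar7.0: penult P8 not 3rd/6th
  R6 @ bar8.3: closes on m3

No (31 violations)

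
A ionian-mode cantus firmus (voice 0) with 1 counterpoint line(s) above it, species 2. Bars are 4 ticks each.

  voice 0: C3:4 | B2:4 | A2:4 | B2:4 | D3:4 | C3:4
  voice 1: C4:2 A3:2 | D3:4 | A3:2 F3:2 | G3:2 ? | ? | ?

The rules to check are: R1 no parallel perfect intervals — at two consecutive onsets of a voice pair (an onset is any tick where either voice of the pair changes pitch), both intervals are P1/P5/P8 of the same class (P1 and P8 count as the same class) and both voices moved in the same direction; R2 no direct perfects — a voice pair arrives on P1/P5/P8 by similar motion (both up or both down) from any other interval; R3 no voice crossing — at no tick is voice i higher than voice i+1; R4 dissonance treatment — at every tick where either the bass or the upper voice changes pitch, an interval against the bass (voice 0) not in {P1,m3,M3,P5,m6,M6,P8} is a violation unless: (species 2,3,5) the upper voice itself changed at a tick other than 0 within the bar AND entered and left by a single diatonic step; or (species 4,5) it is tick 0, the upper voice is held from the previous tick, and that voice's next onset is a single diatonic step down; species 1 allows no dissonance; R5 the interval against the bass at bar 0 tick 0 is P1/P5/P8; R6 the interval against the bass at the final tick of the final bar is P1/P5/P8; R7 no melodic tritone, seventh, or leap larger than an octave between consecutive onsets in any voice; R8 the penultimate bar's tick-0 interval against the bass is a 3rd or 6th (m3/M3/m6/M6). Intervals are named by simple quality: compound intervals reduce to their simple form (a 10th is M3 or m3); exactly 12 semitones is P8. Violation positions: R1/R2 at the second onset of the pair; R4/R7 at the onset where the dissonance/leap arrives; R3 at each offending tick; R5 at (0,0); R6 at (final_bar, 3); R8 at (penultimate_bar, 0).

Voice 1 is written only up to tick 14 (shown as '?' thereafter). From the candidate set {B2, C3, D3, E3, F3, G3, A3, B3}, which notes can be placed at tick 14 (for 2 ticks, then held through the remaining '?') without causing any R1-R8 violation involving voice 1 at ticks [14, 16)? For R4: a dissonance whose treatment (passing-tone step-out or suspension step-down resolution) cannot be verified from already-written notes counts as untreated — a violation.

{B2, B3, D3, G3}

B2: legal
C3: violates R4
D3: legal
E3: violates R4
F3: violates R4
G3: legal
A3: violates R4
B3: legal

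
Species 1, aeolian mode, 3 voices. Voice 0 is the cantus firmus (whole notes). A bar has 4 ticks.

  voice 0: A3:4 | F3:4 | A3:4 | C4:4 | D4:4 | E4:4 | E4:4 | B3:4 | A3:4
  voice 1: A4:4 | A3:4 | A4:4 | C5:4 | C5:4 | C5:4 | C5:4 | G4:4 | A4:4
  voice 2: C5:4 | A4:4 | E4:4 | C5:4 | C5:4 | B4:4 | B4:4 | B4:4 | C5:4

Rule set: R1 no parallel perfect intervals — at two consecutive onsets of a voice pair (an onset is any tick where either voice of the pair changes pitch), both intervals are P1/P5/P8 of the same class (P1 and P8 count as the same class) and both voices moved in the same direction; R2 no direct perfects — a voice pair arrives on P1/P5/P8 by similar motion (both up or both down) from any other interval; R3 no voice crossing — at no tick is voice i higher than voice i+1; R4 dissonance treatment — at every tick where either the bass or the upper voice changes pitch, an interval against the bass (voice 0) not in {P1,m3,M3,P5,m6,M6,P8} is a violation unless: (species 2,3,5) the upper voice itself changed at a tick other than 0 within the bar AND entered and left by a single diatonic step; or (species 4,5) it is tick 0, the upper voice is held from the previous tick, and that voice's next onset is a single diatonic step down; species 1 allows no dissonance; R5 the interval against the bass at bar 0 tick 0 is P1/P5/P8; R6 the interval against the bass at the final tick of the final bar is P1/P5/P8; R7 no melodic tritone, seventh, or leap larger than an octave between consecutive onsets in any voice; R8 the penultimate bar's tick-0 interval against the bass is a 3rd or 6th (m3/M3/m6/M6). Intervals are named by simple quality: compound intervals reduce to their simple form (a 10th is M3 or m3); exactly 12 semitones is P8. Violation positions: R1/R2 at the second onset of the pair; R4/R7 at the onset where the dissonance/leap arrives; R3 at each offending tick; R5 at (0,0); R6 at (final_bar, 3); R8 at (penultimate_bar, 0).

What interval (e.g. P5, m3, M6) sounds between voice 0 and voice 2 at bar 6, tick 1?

voice 0=E4 voice 2=B4 -> P5

P5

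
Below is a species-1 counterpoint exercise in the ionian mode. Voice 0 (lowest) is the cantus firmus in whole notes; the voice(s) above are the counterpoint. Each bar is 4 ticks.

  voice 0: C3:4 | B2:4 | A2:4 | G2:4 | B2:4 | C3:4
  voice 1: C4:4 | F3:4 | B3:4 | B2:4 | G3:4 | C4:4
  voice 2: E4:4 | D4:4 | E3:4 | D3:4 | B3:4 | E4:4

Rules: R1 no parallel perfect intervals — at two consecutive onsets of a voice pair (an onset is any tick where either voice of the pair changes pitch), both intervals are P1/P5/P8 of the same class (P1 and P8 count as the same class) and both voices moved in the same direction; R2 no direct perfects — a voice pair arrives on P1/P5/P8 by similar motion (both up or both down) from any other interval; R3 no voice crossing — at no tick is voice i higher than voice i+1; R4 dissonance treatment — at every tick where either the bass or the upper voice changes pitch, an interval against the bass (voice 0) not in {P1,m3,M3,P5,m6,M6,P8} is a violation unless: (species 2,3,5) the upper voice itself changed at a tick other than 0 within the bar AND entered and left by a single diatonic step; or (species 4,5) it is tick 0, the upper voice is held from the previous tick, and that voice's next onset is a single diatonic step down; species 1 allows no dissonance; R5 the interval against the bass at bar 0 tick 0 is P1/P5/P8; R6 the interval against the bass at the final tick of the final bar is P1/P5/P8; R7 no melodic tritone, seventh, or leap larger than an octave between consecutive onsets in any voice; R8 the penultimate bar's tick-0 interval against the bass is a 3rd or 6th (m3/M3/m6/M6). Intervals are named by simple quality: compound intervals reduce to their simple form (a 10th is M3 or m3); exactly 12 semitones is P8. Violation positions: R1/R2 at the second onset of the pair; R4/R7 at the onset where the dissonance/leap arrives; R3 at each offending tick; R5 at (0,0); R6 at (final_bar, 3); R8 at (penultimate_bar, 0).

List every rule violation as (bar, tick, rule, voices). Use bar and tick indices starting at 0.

(0, 0, R5, (0, 2))
(1, 0, R4, (0, 1))
(2, 0, R2, (0, 2))
(2, 0, R3, (1, 2))
(2, 0, R4, (0, 1))
(2, 0, R7, (1,))
(2, 0, R7, (2,))
(2, 1, R3, (1, 2))
(2, 2, R3, (1, 2))
(2, 3, R3, (1, 2))
(3, 0, R1, (0, 2))
(4, 0, R2, (0, 2))
(4, 0, R8, (0, 2))
(5, 0, R2, (0, 1))
(5, 3, R6, (0, 2))

bar 0: v0=C3 v1=C4 v2=E4 downbeat M3
bar 1: v0=B2 v1=F3 v2=D4 downbeat m3
bar 2: v0=A2 v1=B3 v2=E3 downbeat P5
bar 3: v0=G2 v1=B2 v2=D3 downbeat P5
bar 4: v0=B2 v1=G3 v2=B3 downbeat P8
bar 5: v0=C3 v1=C4 v2=E4 downbeat M3
  -> R5 @ bar 0 tick 0 v(0, 2): opens on M3
  -> R4 @ bar 1 tick 0 v(0, 1): B2/F3 TT untreated
  -> R2 @ bar 2 tick 0 v(0, 2): B2/D4 m3 -> A2/E3 P5 similar
  -> R3 @ bar 2 tick 0 v(1, 2): B3 above E3
  -> R4 @ bar 2 tick 0 v(0, 1): A2/B3 M2 untreated
  -> R7 @ bar 2 tick 0 v(1,): F3->B3 leap 6st
  -> R7 @ bar 2 tick 0 v(2,): D4->E3 leap 10st
  -> R3 @ bar 2 tick 1 v(1, 2): B3 above E3
  -> R3 @ bar 2 tick 2 v(1, 2): B3 above E3
  -> R3 @ bar 2 tick 3 v(1, 2): B3 above E3
  -> R1 @ bar 3 tick 0 v(0, 2): A2/E3 P5 -> G2/D3 P5 similar
  -> R2 @ bar 4 tick 0 v(0, 2): G2/D3 P5 -> B2/B3 P8 similar
  -> R8 @ bar 4 tick 0 v(0, 2): penult P8 not 3rd/6th
  -> R2 @ bar 5 tick 0 v(0, 1): B2/G3 m6 -> C3/C4 P8 similar
  -> R6 @ bar 5 tick 3 v(0, 2): closes on M3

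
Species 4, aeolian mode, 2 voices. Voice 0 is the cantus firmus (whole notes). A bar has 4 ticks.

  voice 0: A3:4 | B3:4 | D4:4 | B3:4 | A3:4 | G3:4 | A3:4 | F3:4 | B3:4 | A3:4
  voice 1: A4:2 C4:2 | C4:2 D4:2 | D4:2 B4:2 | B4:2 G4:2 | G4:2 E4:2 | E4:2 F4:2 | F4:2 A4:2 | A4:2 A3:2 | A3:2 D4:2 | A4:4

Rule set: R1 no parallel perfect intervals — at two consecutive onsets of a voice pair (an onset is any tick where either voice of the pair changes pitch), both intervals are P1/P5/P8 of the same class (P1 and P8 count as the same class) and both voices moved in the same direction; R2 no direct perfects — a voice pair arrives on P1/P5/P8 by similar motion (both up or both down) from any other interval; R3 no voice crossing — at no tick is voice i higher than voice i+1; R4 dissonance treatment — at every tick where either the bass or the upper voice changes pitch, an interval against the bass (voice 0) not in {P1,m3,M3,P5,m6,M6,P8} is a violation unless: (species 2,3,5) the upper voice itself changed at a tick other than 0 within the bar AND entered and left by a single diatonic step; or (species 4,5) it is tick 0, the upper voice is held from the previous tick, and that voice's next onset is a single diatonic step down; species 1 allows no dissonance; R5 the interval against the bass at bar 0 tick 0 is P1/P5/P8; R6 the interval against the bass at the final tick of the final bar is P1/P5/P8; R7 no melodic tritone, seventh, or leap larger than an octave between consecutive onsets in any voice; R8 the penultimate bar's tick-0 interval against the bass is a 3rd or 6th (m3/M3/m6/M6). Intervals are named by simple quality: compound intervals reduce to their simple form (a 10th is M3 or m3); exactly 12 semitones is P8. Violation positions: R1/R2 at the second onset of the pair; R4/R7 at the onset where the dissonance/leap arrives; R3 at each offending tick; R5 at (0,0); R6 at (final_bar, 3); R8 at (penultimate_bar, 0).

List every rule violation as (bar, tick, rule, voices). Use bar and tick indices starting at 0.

bar 0: v0=A3 v1=A4 downbeat P8
bar 1: v0=B3 v1=C4 downbeat m2
bar 2: v0=D4 v1=D4 downbeat P1
bar 3: v0=B3 v1=B4 downbeat P8
bar 4: v0=A3 v1=G4 downbeat m7
bar 5: v0=G3 v1=E4 downbeat M6
bar 6: v0=A3 v1=F4 downbeat m6
bar 7: v0=F3 v1=A4 downbeat M3
bar 8: v0=B3 v1=A3 downbeat M2
bar 9: v0=A3 v1=A4 downbeat P8
  -> R4 @ bar 1 tick 0 v(0, 1): B3/C4 m2 untreated
  -> R4 @ bar 4 tick 0 v(0, 1): A3/G4 m7 untreated
  -> R4 @ bar 5 tick 2 v(0, 1): G3/F4 m7 untreated
  -> R3 @ bar 8 tick 0 v(0, 1): B3 above A3
  -> R4 @ bar 8 tick 0 v(0, 1): B3/A3 M2 untreated
  -> R7 @ bar 8 tick 0 v(0,): F3->B3 leap 6st
  -> R8 @ bar 8 tick 0 v(0, 1): penult M2 not 3rd/6th
  -> R3 @ bar 8 tick 1 v(0, 1): B3 above A3

(1, 0, R4, (0, 1))
(4, 0, R4, (0, 1))
(5, 2, R4, (0, 1))
(8, 0, R3, (0, 1))
(8, 0, R4, (0, 1))
(8, 0, R7, (0,))
(8, 0, R8, (0, 1))
(8, 1, R3, (0, 1))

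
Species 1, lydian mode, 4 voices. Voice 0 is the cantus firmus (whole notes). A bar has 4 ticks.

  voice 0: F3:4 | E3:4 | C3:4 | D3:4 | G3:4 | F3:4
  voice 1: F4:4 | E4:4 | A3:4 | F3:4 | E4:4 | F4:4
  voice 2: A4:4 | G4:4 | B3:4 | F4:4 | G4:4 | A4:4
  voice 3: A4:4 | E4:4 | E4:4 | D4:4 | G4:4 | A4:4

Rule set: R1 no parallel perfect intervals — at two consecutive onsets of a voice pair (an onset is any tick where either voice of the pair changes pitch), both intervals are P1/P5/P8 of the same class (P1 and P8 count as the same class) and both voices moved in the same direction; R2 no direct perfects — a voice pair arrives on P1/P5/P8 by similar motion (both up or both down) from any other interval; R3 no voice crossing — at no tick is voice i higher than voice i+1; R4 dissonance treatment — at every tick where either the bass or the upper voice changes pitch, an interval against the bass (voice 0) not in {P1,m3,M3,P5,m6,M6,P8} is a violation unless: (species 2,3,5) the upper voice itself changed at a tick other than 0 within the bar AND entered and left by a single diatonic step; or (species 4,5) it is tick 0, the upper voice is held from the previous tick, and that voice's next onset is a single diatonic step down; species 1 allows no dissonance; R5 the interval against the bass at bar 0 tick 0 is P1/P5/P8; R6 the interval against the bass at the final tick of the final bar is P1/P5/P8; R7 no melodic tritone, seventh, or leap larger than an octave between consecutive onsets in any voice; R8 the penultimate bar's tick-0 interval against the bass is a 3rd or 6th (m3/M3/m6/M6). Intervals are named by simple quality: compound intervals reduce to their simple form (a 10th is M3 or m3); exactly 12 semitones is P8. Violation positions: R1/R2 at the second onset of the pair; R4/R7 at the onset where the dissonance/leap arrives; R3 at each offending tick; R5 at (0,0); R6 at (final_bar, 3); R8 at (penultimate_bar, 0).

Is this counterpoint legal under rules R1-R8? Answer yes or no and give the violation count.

bar 0: v0=F3 v1=F4 v2=A4 v3=A4 (M3)
bar 1: v0=E3 v1=E4 v2=G4 v3=E4 (P8)
bar 2: v0=C3 v1=A3 v2=B3 v3=E4 (M3)
bar 3: v0=D3 v1=F3 v2=F4 v3=D4 (P8)
bar 4: v0=G3 v1=E4 v2=G4 v3=G4 (P8)
bar 5: v0=F3 v1=F4 v2=A4 v3=A4 (M3)
  R5 @ bar0.0: opens on M3
  R5 @ bar0.0: opens on M3
  R1 @ bar1.0: F3/F4 P8 -> E3/E4 P8 similar
  R2 @ bar1.0: F3/A4 M3 -> E3/E4 P8 similar
  R2 @ bar1.0: F4/A4 M3 -> E4/E4 P1 similar
  R3 @ bar1.0: G4 above E4
  R3 @ bar1.1: G4 above E4
  R3 @ bar1.2: G4 above E4
  R3 @ bar1.3: G4 above E4
  R4 @ bar2.0: C3/B3 M7 untreated
  R3 @ bar3.0: F4 above D4
  R7 @ bar3.0: B3->F4 leap 6st
  R3 @ bar3.1: F4 above D4
  R3 @ bar3.2: F4 above D4
  R3 @ bar3.3: F4 above D4
  R1 @ bar4.0: D3/D4 P8 -> G3/G4 P8 similar
  R2 @ bar4.0: D3/F4 m3 -> G3/G4 P8 similar
  R2 @ bar4.0: F4/D4 m3 -> G4/G4 P1 similar
  R7 @ bar4.0: F3->E4 leap 11st
  R8 @ bar4.0: penult P8 not 3rd/6th
  R8 @ bar4.0: penult P8 not 3rd/6th
  R1 @ bar5.0: G4/G4 P1 -> A4/A4 P1 similar
  R6 @ bar5.3: closes on M3
  R6 @ bar5.3: closes on M3

No (24 violations)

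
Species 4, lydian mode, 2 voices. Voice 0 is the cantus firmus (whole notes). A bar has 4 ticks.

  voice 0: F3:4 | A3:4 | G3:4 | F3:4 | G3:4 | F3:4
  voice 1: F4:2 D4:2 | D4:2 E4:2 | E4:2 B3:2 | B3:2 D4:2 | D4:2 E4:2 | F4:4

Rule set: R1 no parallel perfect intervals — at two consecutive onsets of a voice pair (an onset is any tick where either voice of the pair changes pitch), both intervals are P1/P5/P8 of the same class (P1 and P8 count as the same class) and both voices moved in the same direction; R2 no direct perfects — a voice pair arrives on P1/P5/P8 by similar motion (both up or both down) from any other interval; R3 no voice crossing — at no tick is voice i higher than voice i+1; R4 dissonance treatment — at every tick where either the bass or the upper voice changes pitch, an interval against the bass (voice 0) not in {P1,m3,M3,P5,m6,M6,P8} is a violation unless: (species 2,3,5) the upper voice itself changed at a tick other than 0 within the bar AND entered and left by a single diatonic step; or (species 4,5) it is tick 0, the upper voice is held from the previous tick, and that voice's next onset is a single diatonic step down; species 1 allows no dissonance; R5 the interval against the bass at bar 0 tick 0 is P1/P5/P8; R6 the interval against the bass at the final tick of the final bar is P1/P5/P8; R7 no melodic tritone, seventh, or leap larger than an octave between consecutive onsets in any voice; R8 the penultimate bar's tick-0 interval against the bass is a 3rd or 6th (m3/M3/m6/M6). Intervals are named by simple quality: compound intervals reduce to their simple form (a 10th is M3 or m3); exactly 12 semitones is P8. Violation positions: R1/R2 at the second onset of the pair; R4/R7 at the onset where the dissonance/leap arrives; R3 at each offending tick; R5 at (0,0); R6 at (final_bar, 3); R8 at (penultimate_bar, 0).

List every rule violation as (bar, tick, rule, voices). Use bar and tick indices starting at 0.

(1, 0, R4, (0, 1))
(3, 0, R4, (0, 1))
(4, 0, R8, (0, 1))

bar 0: v0=F3 v1=F4 downbeat P8
bar 1: v0=A3 v1=D4 downbeat P4
bar 2: v0=G3 v1=E4 downbeat M6
bar 3: v0=F3 v1=B3 downbeat TT
bar 4: v0=G3 v1=D4 downbeat P5
bar 5: v0=F3 v1=F4 downbeat P8
  -> R4 @ bar 1 tick 0 v(0, 1): A3/D4 P4 untreated
  -> R4 @ bar 3 tick 0 v(0, 1): F3/B3 TT untreated
  -> R8 @ bar 4 tick 0 v(0, 1): penult P5 not 3rd/6th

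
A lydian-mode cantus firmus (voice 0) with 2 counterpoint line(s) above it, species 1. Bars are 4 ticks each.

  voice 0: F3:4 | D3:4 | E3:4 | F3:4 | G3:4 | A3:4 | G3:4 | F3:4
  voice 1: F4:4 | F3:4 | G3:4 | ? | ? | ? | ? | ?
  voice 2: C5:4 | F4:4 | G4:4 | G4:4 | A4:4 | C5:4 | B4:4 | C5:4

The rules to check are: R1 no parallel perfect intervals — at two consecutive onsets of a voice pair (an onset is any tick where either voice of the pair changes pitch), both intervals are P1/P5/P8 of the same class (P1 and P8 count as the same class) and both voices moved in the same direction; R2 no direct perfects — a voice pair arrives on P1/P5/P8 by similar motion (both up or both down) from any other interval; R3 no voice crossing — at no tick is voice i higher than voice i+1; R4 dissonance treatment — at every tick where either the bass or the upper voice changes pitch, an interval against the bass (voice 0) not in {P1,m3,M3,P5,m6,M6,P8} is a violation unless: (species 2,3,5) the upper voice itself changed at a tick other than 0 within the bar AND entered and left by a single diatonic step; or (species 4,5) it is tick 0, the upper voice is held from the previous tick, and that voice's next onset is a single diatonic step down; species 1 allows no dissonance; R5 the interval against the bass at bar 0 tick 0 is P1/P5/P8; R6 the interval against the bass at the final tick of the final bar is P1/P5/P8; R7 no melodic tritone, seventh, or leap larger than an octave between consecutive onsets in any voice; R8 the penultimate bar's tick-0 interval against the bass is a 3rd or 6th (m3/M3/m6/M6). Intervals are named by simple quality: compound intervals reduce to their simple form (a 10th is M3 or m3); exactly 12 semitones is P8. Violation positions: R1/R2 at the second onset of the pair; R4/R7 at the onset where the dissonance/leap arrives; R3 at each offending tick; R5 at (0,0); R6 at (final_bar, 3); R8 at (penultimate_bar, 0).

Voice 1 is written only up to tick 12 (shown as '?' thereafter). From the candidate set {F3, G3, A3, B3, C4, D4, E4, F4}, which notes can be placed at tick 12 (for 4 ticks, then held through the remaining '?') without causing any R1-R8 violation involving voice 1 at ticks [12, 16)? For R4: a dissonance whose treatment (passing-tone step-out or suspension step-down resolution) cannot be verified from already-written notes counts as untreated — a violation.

{A3, D4, F3}

F3: legal
G3: violates R4
A3: legal
B3: violates R4
C4: violates R2
D4: legal
E4: violates R4
F4: violates R2,R7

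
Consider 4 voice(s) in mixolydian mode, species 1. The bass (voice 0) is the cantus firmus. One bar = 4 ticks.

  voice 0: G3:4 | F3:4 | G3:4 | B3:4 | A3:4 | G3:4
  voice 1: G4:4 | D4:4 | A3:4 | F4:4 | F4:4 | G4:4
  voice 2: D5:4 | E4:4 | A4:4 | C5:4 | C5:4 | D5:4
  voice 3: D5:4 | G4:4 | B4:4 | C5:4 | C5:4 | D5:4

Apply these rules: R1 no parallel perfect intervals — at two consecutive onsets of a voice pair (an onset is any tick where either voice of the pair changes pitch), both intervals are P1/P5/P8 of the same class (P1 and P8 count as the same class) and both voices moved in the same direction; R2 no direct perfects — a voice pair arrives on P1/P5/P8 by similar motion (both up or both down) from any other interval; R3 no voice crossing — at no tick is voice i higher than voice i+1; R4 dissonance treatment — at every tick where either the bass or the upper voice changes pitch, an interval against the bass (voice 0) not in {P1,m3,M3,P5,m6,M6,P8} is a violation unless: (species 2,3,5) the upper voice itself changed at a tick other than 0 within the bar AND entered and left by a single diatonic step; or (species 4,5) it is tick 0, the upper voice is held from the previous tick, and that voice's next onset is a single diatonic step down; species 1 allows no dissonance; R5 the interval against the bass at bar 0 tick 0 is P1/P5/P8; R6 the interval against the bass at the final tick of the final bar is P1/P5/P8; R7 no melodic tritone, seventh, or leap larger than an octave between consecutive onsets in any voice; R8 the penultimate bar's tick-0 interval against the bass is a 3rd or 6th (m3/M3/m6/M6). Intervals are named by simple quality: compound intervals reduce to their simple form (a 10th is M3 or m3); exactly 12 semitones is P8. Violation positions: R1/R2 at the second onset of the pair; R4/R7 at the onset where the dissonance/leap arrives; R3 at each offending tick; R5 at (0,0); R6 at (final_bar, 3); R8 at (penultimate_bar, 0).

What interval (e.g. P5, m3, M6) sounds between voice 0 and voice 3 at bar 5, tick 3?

voice 0=G3 voice 3=D5 -> P5

P5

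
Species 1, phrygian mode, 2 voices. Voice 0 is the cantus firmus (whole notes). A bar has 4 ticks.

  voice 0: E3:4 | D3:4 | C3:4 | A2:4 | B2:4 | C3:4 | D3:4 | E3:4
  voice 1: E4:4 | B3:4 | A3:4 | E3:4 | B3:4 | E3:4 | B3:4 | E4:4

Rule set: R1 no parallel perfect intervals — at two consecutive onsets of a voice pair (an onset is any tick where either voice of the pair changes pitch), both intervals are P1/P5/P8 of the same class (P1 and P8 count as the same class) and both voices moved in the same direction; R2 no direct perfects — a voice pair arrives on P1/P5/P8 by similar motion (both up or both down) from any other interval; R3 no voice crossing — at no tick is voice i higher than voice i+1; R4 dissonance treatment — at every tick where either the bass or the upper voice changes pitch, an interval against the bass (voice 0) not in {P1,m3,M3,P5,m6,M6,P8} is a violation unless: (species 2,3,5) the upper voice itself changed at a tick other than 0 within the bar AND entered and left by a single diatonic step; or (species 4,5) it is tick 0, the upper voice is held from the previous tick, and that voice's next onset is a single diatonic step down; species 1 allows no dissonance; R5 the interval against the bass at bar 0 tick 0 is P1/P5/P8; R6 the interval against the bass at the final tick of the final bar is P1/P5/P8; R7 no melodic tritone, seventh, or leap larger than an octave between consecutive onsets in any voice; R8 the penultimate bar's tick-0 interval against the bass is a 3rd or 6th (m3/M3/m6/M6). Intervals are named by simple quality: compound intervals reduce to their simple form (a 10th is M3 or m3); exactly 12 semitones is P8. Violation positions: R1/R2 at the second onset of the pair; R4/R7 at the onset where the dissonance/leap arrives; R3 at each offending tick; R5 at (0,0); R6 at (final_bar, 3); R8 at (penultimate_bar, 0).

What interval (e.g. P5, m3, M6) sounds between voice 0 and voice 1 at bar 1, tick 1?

voice 0=D3 voice 1=B3 -> M6

M6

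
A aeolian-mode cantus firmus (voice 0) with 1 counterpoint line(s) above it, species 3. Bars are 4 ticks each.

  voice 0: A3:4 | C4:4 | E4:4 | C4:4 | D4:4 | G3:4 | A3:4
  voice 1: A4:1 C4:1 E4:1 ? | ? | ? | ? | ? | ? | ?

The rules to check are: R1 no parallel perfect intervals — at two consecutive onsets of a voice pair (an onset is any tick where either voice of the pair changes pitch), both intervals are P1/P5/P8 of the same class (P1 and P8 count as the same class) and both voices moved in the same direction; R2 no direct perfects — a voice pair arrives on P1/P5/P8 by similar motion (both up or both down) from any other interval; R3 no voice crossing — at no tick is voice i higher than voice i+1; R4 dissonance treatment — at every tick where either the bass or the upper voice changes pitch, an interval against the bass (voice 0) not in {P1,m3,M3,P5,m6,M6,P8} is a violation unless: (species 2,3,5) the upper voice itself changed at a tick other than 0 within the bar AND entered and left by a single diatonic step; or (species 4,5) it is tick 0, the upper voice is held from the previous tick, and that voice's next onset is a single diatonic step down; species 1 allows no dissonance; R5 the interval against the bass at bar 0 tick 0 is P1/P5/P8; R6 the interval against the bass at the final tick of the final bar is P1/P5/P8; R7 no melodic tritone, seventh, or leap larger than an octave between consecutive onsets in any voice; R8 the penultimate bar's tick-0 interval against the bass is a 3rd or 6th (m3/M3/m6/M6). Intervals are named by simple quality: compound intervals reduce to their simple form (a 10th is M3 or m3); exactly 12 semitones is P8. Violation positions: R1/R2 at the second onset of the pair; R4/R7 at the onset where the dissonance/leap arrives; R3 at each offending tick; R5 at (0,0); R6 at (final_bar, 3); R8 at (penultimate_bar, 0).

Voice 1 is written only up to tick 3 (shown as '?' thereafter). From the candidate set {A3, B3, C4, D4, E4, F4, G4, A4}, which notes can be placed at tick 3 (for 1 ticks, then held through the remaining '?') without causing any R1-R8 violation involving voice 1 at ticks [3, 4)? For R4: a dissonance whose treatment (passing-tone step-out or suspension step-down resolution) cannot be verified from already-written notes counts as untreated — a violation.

{A3, A4, C4, E4, F4}

A3: legal
B3: violates R4
C4: legal
D4: violates R4
E4: legal
F4: legal
G4: violates R4
A4: legal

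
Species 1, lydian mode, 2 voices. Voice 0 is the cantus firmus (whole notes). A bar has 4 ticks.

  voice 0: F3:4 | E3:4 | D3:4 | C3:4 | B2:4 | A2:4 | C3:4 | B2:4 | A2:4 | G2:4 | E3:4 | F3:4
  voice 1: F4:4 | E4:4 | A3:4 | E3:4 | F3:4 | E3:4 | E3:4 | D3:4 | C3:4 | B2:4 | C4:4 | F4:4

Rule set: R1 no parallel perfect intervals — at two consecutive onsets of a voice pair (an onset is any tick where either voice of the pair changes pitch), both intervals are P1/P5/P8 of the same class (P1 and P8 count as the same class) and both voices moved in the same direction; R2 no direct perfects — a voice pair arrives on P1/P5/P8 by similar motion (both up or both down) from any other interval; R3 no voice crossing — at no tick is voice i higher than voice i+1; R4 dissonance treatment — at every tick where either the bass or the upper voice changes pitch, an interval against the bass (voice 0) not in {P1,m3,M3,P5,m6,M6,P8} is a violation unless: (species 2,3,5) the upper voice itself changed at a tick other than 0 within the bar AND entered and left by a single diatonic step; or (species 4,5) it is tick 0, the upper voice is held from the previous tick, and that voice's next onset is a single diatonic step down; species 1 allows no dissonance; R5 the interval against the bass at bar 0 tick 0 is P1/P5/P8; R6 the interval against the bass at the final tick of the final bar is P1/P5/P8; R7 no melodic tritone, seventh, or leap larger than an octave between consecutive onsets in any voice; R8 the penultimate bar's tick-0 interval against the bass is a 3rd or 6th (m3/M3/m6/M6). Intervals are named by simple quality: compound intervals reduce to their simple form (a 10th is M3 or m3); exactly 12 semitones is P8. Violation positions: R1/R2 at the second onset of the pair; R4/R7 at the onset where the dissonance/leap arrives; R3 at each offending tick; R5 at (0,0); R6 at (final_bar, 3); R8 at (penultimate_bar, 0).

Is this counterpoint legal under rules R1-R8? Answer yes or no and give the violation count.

bar 0: v0=F3 v1=F4 (P8)
bar 1: v0=E3 v1=E4 (P8)
bar 2: v0=D3 v1=A3 (P5)
bar 3: v0=C3 v1=E3 (M3)
bar 4: v0=B2 v1=F3 (TT)
bar 5: v0=A2 v1=E3 (P5)
bar 6: v0=C3 v1=E3 (M3)
bar 7: v0=B2 v1=D3 (m3)
bar 8: v0=A2 v1=C3 (m3)
bar 9: v0=G2 v1=B2 (M3)
bar 10: v0=E3 v1=C4 (m6)
bar 11: v0=F3 v1=F4 (P8)
  R1 @ bar1.0: F3/F4 P8 -> E3/E4 P8 similar
  R2 @ bar2.0: E3/E4 P8 -> D3/A3 P5 similar
  R4 @ bar4.0: B2/F3 TT untreated
  R2 @ bar5.0: B2/F3 TT -> A2/E3 P5 similar
  R7 @ bar10.0: B2->C4 leap 13st
  R2 @ bar11.0: E3/C4 m6 -> F3/F4 P8 similar

No (6 violations)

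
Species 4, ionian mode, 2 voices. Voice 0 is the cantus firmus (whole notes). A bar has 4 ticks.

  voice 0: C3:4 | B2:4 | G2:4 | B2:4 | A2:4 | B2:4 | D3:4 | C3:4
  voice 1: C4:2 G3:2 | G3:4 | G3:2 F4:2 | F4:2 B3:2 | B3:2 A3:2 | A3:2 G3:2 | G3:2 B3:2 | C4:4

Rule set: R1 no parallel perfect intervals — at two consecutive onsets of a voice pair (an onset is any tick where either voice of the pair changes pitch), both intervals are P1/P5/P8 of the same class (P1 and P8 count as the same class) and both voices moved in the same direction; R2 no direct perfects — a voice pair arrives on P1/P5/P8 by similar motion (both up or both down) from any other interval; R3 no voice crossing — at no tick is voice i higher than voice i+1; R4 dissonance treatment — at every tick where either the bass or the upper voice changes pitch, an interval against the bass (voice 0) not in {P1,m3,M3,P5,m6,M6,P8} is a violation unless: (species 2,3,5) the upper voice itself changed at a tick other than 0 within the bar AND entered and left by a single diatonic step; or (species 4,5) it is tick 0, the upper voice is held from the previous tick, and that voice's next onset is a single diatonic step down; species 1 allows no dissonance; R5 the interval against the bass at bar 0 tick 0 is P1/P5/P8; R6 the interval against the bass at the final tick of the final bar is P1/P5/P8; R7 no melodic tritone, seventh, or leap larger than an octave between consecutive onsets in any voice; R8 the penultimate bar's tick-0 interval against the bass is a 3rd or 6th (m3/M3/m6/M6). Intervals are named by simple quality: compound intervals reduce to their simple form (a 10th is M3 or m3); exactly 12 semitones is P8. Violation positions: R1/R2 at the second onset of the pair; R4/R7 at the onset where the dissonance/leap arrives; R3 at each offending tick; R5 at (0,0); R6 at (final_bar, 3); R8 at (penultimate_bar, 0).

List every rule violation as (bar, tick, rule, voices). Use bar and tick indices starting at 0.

(2, 2, R4, (0, 1))
(2, 2, R7, (1,))
(3, 0, R4, (0, 1))
(3, 2, R7, (1,))
(6, 0, R4, (0, 1))
(6, 0, R8, (0, 1))

bar 0: v0=C3 v1=C4 downbeat P8
bar 1: v0=B2 v1=G3 downbeat m6
bar 2: v0=G2 v1=G3 downbeat P8
bar 3: v0=B2 v1=F4 downbeat TT
bar 4: v0=A2 v1=B3 downbeat M2
bar 5: v0=B2 v1=A3 downbeat m7
bar 6: v0=D3 v1=G3 downbeat P4
bar 7: v0=C3 v1=C4 downbeat P8
  -> R4 @ bar 2 tick 2 v(0, 1): G2/F4 m7 untreated
  -> R7 @ bar 2 tick 2 v(1,): G3->F4 leap 10st
  -> R4 @ bar 3 tick 0 v(0, 1): B2/F4 TT untreated
  -> R7 @ bar 3 tick 2 v(1,): F4->B3 leap 6st
  -> R4 @ bar 6 tick 0 v(0, 1): D3/G3 P4 untreated
  -> R8 @ bar 6 tick 0 v(0, 1): penult P4 not 3rd/6th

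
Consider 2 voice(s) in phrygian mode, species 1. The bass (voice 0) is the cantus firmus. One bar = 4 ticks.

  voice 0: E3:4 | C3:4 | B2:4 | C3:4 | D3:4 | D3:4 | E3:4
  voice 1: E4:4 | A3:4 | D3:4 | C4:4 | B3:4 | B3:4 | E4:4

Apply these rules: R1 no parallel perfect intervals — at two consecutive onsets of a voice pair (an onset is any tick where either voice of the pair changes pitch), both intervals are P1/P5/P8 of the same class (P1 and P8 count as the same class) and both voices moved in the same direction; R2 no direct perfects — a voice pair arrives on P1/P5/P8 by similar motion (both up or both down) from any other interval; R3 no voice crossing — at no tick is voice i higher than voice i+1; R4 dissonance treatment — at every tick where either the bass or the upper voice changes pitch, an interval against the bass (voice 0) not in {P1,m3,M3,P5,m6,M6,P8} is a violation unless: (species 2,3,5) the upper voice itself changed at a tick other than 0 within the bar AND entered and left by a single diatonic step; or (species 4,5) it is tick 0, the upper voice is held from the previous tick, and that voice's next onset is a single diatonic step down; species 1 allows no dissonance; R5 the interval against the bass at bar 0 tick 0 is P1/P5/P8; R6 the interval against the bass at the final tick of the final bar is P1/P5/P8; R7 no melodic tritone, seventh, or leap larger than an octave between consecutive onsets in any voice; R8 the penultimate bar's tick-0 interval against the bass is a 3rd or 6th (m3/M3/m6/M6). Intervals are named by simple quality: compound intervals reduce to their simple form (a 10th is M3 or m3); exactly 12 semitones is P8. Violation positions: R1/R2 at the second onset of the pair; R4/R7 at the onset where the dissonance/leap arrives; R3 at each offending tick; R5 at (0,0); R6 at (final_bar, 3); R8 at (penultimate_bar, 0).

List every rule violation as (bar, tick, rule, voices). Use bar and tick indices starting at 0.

bar 0: v0=E3 v1=E4 downbeat P8
bar 1: v0=C3 v1=A3 downbeat M6
bar 2: v0=B2 v1=D3 downbeat m3
bar 3: v0=C3 v1=C4 downbeat P8
bar 4: v0=D3 v1=B3 downbeat M6
bar 5: v0=D3 v1=B3 downbeat M6
bar 6: v0=E3 v1=E4 downbeat P8
  -> R2 @ bar 3 tick 0 v(0, 1): B2/D3 m3 -> C3/C4 P8 similar
  -> R7 @ bar 3 tick 0 v(1,): D3->C4 leap 10st
  -> R2 @ bar 6 tick 0 v(0, 1): D3/B3 M6 -> E3/E4 P8 similar

(3, 0, R2, (0, 1))
(3, 0, R7, (1,))
(6, 0, R2, (0, 1))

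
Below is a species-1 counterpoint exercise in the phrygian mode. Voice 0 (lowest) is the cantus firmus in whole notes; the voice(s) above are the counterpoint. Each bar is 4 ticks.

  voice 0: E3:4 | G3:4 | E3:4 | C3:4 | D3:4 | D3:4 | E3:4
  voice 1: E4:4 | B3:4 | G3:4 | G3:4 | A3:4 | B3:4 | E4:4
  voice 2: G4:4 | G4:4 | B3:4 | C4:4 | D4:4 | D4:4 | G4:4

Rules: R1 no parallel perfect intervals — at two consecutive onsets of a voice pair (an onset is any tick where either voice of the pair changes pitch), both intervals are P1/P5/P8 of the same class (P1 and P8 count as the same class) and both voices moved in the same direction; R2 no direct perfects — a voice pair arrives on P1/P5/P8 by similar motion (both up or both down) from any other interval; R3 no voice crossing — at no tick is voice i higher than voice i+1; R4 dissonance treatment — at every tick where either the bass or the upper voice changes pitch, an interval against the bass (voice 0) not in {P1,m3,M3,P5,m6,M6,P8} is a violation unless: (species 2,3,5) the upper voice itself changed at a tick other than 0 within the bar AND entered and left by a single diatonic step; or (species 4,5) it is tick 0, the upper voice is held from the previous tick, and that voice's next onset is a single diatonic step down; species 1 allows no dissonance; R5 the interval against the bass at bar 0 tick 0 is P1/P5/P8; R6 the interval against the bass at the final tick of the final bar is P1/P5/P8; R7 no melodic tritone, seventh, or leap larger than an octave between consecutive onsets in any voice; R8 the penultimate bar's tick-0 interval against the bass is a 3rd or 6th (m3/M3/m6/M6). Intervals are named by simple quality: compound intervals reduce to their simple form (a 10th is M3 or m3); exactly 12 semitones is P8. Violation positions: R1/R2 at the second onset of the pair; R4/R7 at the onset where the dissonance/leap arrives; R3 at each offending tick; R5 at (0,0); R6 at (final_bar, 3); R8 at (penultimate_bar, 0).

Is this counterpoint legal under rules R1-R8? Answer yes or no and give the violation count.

bar 0: v0=E3 v1=E4 v2=G4 (m3)
bar 1: v0=G3 v1=B3 v2=G4 (P8)
bar 2: v0=E3 v1=G3 v2=B3 (P5)
bar 3: v0=C3 v1=G3 v2=C4 (P8)
bar 4: v0=D3 v1=A3 v2=D4 (P8)
bar 5: v0=D3 v1=B3 v2=D4 (P8)
bar 6: v0=E3 v1=E4 v2=G4 (m3)
  R5 @ bar0.0: opens on m3
  R2 @ bar2.0: G3/G4 P8 -> E3/B3 P5 similar
  R1 @ bar4.0: C3/G3 P5 -> D3/A3 P5 similar
  R1 @ bar4.0: C3/C4 P8 -> D3/D4 P8 similar
  R8 @ bar5.0: penult P8 not 3rd/6th
  R2 @ bar6.0: D3/B3 M6 -> E3/E4 P8 similar
  R6 @ bar6.3: closes on m3

No (7 violations)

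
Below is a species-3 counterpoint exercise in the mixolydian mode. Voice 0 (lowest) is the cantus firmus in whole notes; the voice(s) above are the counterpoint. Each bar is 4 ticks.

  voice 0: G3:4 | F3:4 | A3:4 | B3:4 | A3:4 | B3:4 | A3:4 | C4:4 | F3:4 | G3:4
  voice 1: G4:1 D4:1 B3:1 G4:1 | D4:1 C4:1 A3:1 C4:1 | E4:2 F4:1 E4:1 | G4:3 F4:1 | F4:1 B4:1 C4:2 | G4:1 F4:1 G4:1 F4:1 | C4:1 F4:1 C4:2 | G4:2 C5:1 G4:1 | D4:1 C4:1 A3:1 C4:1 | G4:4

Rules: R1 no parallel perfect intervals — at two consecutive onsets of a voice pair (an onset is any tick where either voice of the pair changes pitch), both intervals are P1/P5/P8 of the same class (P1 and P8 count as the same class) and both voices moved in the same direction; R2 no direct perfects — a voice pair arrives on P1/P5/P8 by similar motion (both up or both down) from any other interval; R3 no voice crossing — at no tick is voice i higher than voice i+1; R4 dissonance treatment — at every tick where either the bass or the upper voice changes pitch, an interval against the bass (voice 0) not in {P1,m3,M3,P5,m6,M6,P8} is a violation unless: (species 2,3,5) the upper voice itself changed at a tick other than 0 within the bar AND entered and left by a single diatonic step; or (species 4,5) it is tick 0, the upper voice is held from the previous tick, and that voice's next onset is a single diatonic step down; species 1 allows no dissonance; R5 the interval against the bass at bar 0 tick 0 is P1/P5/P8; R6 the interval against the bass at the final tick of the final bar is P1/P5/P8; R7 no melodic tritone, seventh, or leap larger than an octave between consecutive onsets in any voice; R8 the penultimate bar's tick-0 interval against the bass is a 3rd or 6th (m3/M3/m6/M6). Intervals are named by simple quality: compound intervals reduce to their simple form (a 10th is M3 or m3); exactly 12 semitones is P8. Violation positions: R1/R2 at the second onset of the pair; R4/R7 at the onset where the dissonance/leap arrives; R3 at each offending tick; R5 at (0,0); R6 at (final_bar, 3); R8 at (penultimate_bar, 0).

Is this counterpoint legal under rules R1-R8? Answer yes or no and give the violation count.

bar 0: v0=G3 v1=G4 (P8)
bar 1: v0=F3 v1=D4 (M6)
bar 2: v0=A3 v1=E4 (P5)
bar 3: v0=B3 v1=G4 (m6)
bar 4: v0=A3 v1=F4 (m6)
bar 5: v0=B3 v1=G4 (m6)
bar 6: v0=A3 v1=C4 (m3)
bar 7: v0=C4 v1=G4 (P5)
bar 8: v0=F3 v1=D4 (M6)
bar 9: v0=G3 v1=G4 (P8)
  R1 @ bar2.0: F3/C4 P5 -> A3/E4 P5 similar
  R4 @ bar3.3: B3/F4 TT untreated
  R4 @ bar4.1: A3/B4 M2 untreated
  R7 @ bar4.1: F4->B4 leap 6st
  R7 @ bar4.2: B4->C4 leap 11st
  R4 @ bar5.3: B3/F4 TT untreated
  R2 @ bar7.0: A3/C4 m3 -> C4/G4 P5 similar
  R2 @ bar9.0: F3/C4 P5 -> G3/G4 P8 similar

No (8 violations)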